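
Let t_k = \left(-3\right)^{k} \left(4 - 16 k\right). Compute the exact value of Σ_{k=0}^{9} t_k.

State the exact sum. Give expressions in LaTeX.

Σ = 2125768

Step 1: r(k) = 3*(-4*k - 3)/(4*k - 1).
Normal form (A,B,C) = (-3, 1, k - 1/4).
f must satisfy (-3)·f(k+1) − (1)·f(k) = k - 1/4.
d = 1 from the (0,0,1) case.
Match coefficients ⇒ f(k) = -(k - 1)/4.
Get s_k = R·t_k = 4*(-3)**k*(k - 1) with R(k) = B(k−1)f(k)/C(k) = -(k - 1)/(4*k - 1).
Check: Δs_k = (-3)**k*(4 - 16*k). ✓
Evaluate s at k=10 and k=0: 2125764 and -4; difference 2125768.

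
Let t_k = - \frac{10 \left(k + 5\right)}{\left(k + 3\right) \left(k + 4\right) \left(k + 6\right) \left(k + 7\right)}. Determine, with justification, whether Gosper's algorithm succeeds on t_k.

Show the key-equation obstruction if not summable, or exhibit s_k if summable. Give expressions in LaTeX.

r(k) = (k + 3)*(k + 6)**2/((k + 5)**2*(k + 8)) after simplifying.
Take A(k)=k + 3, B(k)=k + 8, C(k)=k**2 + 10*k + 25.
Key eq: (k + 3)·f(k+1) = (k + 7)·f(k) + (k**2 + 10*k + 25).
d = 4 from the (1,1,2) case.
Solving with deg f ≤ 4: f(k) = k*(k + 4)*(k + 5)*(k + 9)/36.
Get s_k = R·t_k = 5*k*(-k - 9)/(18*(k**2 + 9*k + 18)) with R(k) = B(k−1)f(k)/C(k) = k*(k + 4)*(k + 7)*(k + 9)/(36*(k + 5)).
Δs = 10*(-k - 5)/(k**4 + 20*k**3 + 145*k**2 + 450*k + 504), as required.

Yes. s_k = \frac{5 k \left(- k - 9\right)}{18 \left(k^{2} + 9 k + 18\right)}.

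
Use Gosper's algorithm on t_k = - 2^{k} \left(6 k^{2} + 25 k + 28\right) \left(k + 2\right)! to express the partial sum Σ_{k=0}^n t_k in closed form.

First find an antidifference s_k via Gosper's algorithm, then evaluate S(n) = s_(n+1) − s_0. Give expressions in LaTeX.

S(n) = - 6 \cdot 2^{n} n \left(n + 3\right)! - 10 \cdot 2^{n} \left(n + 3\right)! + 4

r(k) = 2*(6*k**3 + 55*k**2 + 170*k + 177)/(6*k**2 + 25*k + 28) after simplifying.
Take A(k)=2*k + 6, B(k)=1, C(k)=k**2 + 25*k/6 + 14/3.
Key eq: (2*k + 6)·f(k+1) = (1)·f(k) + (k**2 + 25*k/6 + 14/3).
deg f ≤ 1 (via 1,0,2).
Solving with deg f ≤ 1: f(k) = (3*k + 2)/6.
Then R = B(k−1)f/C = (3*k + 2)/(6*k**2 + 25*k + 28), so s_k = R(k)·t_k = -2**k*(3*k + 2)*factorial(k + 2).
Check: Δs_k = -2**k*(6*k**2 + 25*k + 28)*factorial(k + 2). ✓
Σ_(k=0)^n t_k = s_(n+1) − s_(0) = (-2**(n + 1)*(3*n + 5)*factorial(n + 3)) − (-4), i.e. -6*2**n*n*factorial(n + 3) - 10*2**n*factorial(n + 3) + 4.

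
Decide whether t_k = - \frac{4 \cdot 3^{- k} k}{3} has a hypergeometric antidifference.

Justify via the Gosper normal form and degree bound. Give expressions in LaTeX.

Yes. s_k = 3^{- k} \left(2 k + 1\right).

r(k) = (k + 1)/(3*k) after simplifying.
A = 1/3, B = 1, C = k.
Solve (1/3)·f(k+1) − (1)·f(k) = k.
d = 1 from the (0,0,1) case.
Solve for f: f(k) = -3*(2*k + 1)/4 (degree 1 ≤ 1).
Get s_k = R·t_k = (2*k + 1)/3**k with R(k) = B(k−1)f(k)/C(k) = -3*(2*k + 1)/(4*k).
Check: Δs_k = -4*k/(3*3**k). ✓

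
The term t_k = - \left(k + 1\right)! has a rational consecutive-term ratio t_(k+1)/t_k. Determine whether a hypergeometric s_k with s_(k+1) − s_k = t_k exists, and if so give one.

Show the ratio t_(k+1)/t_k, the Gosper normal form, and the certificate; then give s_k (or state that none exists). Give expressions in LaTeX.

Ratio r(k) = k + 2.
Normal form (A,B,C) = (k + 2, 1, 1).
f must satisfy (k + 2)·f(k+1) − (1)·f(k) = 1.
Degrees (1,0,0) ⇒ d ≤ -1.
Bound -1 < 0, so the key equation has no polynomial solution.

not Gosper-summable; s_k does not exist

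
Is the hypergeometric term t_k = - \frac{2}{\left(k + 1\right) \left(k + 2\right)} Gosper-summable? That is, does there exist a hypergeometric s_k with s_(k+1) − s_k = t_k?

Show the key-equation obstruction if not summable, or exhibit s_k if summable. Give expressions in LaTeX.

Step 1: r(k) = (k + 1)/(k + 3).
So A=k + 1 and B=k + 3, with C=1.
Need (k + 1)·f(k+1) − (k + 2)·f(k) = 1.
From deg A=1, deg B=1, deg C=0: d=1.
A polynomial solution: f(k) = k.
Get s_k = R·t_k = -2*k/(k + 1) with R(k) = B(k−1)f(k)/C(k) = k*(k + 2).
s_(k+1) − s_k = -2/(k**2 + 3*k + 2) = t_k.

Yes. s_k = - \frac{2 k}{k + 1}.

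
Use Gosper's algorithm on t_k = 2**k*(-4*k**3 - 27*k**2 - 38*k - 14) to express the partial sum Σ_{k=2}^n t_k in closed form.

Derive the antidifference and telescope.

S(n) = -8*2**n*n**3 - 30*2**n*n**2 - 40*2**n*n - 10*2**n + 176

Step 1: r(k) = 2*(4*k**3 + 39*k**2 + 104*k + 83)/(4*k**3 + 27*k**2 + 38*k + 14).
Take A(k)=2, B(k)=1, C(k)=k**3 + 27*k**2/4 + 19*k/2 + 7/2.
Need (2)·f(k+1) − (1)·f(k) = k**3 + 27*k**2/4 + 19*k/2 + 7/2.
Degrees (0,0,3) ⇒ d ≤ 3.
Coefficient equations give f(k) = (4*k**3 + 3*k**2 + 2*k - 4)/4.
R(k) = B(k−1)·f(k)/C(k) = (4*k**3 + 3*k**2 + 2*k - 4)/(4*k**3 + 27*k**2 + 38*k + 14); s_k = R·t_k = 2**k*(-4*k**3 - 3*k**2 - 2*k + 4).
s_(k+1) − s_k = 2**k*(-4*k**3 - 27*k**2 - 38*k - 14) = t_k.
s_(n+1) = 2**(n + 1)*(-4*n**3 - 15*n**2 - 20*n - 5) and s_(2) = -176, so S(n) = -8*2**n*n**3 - 30*2**n*n**2 - 40*2**n*n - 10*2**n + 176.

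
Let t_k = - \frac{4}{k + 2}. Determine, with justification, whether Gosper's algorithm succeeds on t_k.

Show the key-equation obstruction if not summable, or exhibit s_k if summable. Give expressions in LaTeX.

No — t_k has no hypergeometric antidifference.

t_(k+1)/t_k = (k + 2)/(k + 3).
A = k + 2, B = k + 3, C = 1.
Need (k + 2)·f(k+1) − (k + 2)·f(k) = 1.
deg f ≤ 0 (via 1,1,0).
Write f(k) = c0. Then LHS − RHS = -1, requiring -1 = 0: contradictory. No certificate.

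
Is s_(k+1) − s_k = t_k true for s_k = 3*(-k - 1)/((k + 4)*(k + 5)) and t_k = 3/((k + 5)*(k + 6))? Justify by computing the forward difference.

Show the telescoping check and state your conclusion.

s_(k+1) = 3*(-k - 2)/((k + 5)*(k + 6))
s_(k+1) − s_k = 3*(k - 2)/(k**3 + 15*k**2 + 74*k + 120)
(s_(k+1) − s_k) − t_k = -18/(k**3 + 15*k**2 + 74*k + 120)

Invalid: residual -18/(k**3 + 15*k**2 + 74*k + 120) ≠ 0.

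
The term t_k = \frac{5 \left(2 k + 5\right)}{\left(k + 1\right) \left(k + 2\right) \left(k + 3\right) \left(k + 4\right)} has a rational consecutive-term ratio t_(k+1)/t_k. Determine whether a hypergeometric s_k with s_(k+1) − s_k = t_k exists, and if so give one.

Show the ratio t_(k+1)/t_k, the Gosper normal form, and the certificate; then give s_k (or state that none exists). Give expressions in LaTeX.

s_k = \frac{5 k \left(k + 4\right)}{3 \left(k^{2} + 4 k + 3\right)}

Ratio r(k) = (k + 1)*(2*k + 7)/((k + 5)*(2*k + 5)).
Normal form (A,B,C) = (k + 1, k + 5, k + 5/2).
f must satisfy (k + 1)·f(k+1) − (k + 4)·f(k) = k + 5/2.
Bound: deg f ≤ 3.
Coefficient equations give f(k) = k*(k + 2)*(k + 4)/6.
R(k) = B(k−1)·f(k)/C(k) = k*(k + 2)*(k + 4)**2/(3*(2*k + 5)); s_k = R·t_k = 5*k*(k + 4)/(3*(k**2 + 4*k + 3)).
Δs = 5*(2*k + 5)/(k**4 + 10*k**3 + 35*k**2 + 50*k + 24), as required.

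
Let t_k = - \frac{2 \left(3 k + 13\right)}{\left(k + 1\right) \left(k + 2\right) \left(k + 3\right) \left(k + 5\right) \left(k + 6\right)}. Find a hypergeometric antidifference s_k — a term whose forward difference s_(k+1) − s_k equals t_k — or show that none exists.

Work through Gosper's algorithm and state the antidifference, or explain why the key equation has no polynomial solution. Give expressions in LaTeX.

s_k = \frac{k \left(- k^{2} - 8 k - 17\right)}{5 \left(k^{3} + 8 k^{2} + 17 k + 10\right)}

Compute t_(k+1)/t_k: get (k + 1)*(k + 5)*(3*k + 16)/((k + 4)*(k + 7)*(3*k + 13)).
Factor: A=k + 1; B=k + 7; C=k**2 + 25*k/3 + 52/3.
f must satisfy (k + 1)·f(k+1) − (k + 6)·f(k) = k**2 + 25*k/3 + 52/3.
d = 5 from the (1,1,2) case.
Coefficient equations give f(k) = k*(k + 3)*(k + 4)*(k**2 + 8*k + 17)/30.
R(k) = B(k−1)·f(k)/C(k) = k*(k + 3)*(k + 6)*(k**2 + 8*k + 17)/(10*(3*k + 13)); s_k = R·t_k = k*(-k**2 - 8*k - 17)/(5*(k**3 + 8*k**2 + 17*k + 10)).
Check: Δs_k = 2*(-3*k - 13)/(k**5 + 17*k**4 + 107*k**3 + 307*k**2 + 396*k + 180). ✓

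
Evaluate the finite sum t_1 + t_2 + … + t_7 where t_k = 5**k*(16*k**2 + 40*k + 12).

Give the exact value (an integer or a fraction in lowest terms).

Ratio r(k) = 5*(4*k**2 + 18*k + 17)/(4*k**2 + 10*k + 3).
Factor: A=5; B=1; C=k**2 + 5*k/2 + 3/4.
Key eq: (5)·f(k+1) = (1)·f(k) + (k**2 + 5*k/2 + 3/4).
Bound: deg f ≤ 2.
Coefficient equations give f(k) = (2*k**2 - 1)/8.
Get s_k = R·t_k = 5**k*(4*k**2 - 2) with R(k) = B(k−1)f(k)/C(k) = (2*k**2 - 1)/(2*(4*k**2 + 10*k + 3)).
Check: Δs_k = 5**k*(16*k**2 + 40*k + 12). ✓
Σ_(k=1)^(7) t_k = s_(8) − s_(1) = 99218750 − (10) = 99218740.

Σ = 99218740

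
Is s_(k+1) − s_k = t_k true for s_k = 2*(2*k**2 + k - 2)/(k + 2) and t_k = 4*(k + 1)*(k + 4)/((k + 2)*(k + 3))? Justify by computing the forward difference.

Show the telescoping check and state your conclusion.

valid; difference matches t_k

s_(k+1) = 2*(2*k**2 + 5*k + 1)/(k + 3)
s_(k+1) − s_k = 4*(k**2 + 5*k + 4)/(k**2 + 5*k + 6)
(s_(k+1) − s_k) − t_k = 0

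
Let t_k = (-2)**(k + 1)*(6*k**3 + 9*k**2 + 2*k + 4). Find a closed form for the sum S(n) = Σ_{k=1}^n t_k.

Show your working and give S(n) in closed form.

S(n) = -8*(-2)**n*n**3 - 20*(-2)**n*n**2 - 8*(-2)**n*n - 4*(-2)**n + 4

Step 1: r(k) = 2*(-6*k**3 - 27*k**2 - 38*k - 21)/(6*k**3 + 9*k**2 + 2*k + 4).
Take A(k)=-2, B(k)=1, C(k)=k**3 + 3*k**2/2 + k/3 + 2/3.
Set up (-2)·f(k+1) − (1)·f(k) − (k**3 + 3*k**2/2 + k/3 + 2/3) = 0.
From deg A=0, deg B=0, deg C=3: d=3.
Match coefficients ⇒ f(k) = -(2*k**3 - k**2 - 2*k + 2)/6.
So s_k = (B(k−1)f/C)·t_k = (-(2*k**3 - k**2 - 2*k + 2)/(6*k**3 + 9*k**2 + 2*k + 4))·t_k = (-2)**(k + 1)*(-2*k**3 + k**2 + 2*k - 2).
Check: Δs_k = (-2)**(k + 1)*(6*k**3 + 9*k**2 + 2*k + 4). ✓
Σ_(k=1)^n t_k = s_(n+1) − s_(1) = ((-2)**(n + 2)*(-2*n**3 - 5*n**2 - 2*n - 1)) − (-4), i.e. -8*(-2)**n*n**3 - 20*(-2)**n*n**2 - 8*(-2)**n*n - 4*(-2)**n + 4.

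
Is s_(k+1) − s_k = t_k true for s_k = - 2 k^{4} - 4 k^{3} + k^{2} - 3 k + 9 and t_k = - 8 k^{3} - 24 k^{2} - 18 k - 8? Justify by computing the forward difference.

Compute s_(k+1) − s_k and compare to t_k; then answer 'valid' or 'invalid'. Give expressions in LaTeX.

s_(k+1) = -2*k**4 - 12*k**3 - 23*k**2 - 21*k + 1
s_(k+1) − s_k = -8*k**3 - 24*k**2 - 18*k - 8
(s_(k+1) − s_k) − t_k = 0

Valid — Δs_k = t_k.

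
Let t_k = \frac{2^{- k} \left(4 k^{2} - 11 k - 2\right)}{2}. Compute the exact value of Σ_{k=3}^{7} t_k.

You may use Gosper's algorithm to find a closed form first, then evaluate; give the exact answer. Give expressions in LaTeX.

Σ = 601/256

Ratio r(k) = (4*k**2 - 3*k - 9)/(2*(4*k**2 - 11*k - 2)).
Normal form (A,B,C) = (1/2, 1, k**2 - 11*k/4 - 1/2).
Key eq: (1/2)·f(k+1) = (1)·f(k) + (k**2 - 11*k/4 - 1/2).
Bound: deg f ≤ 2.
A polynomial solution: f(k) = -(k - 1)*(4*k + 1)/2.
Then R = B(k−1)f/C = -2*(k - 1)*(4*k + 1)/(4*k**2 - 11*k - 2), so s_k = R(k)·t_k = (-4*k**2 + 3*k + 1)/2**k.
s_(k+1) − s_k = (4*k**2 - 11*k - 2)/(2*2**k) = t_k.
Σ_(k=3)^(7) t_k = s_(8) − s_(3) = -231/256 − (-13/4) = 601/256.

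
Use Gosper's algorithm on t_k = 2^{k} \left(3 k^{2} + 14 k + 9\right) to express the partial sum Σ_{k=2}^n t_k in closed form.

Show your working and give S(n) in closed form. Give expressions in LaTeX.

S(n) = 6 \cdot 2^{n} n^{2} + 16 \cdot 2^{n} n + 8 \cdot 2^{n} - 60

The ratio is 2*(3*k**2 + 20*k + 26)/(3*k**2 + 14*k + 9).
Take A(k)=2, B(k)=1, C(k)=k**2 + 14*k/3 + 3.
Set up (2)·f(k+1) − (1)·f(k) − (k**2 + 14*k/3 + 3) = 0.
deg f ≤ 2 (via 0,0,2).
Coefficient equations give f(k) = (k + 1)*(3*k - 1)/3.
Certificate R = B(k−1)f/C = (k + 1)*(3*k - 1)/(3*k**2 + 14*k + 9) gives s_k = 2**k*(3*k**2 + 2*k - 1).
Δs = 2**k*(3*k**2 + 14*k + 9), as required.
Σ_(k=2)^n t_k = s_(n+1) − s_(2) = (2**(n + 1)*(3*n**2 + 8*n + 4)) − (60), i.e. 6*2**n*n**2 + 16*2**n*n + 8*2**n - 60.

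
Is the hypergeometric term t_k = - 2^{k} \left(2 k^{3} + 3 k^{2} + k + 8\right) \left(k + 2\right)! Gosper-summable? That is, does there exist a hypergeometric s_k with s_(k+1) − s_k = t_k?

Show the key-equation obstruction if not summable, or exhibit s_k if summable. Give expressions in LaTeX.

Yes. s_k = - 2^{k} \left(k^{2} - 3 k + 4\right) \left(k + 2\right)!.

The ratio is 2*(2*k**4 + 15*k**3 + 40*k**2 + 53*k + 42)/(2*k**3 + 3*k**2 + k + 8).
Take A(k)=2*k + 6, B(k)=1, C(k)=k**3 + 3*k**2/2 + k/2 + 4.
f must satisfy (2*k + 6)·f(k+1) − (1)·f(k) = k**3 + 3*k**2/2 + k/2 + 4.
d = 2 from the (1,0,3) case.
Coefficient equations give f(k) = (k**2 - 3*k + 4)/2.
R(k) = B(k−1)·f(k)/C(k) = (k**2 - 3*k + 4)/(2*k**3 + 3*k**2 + k + 8); s_k = R·t_k = -2**k*(k**2 - 3*k + 4)*factorial(k + 2).
Δs = -2**k*(2*k**3 + 3*k**2 + k + 8)*factorial(k + 2), as required.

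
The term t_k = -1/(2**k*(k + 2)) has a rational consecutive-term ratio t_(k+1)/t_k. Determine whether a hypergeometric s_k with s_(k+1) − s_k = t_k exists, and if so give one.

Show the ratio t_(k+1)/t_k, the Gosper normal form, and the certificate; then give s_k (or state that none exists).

none (Gosper's algorithm certifies no s_k)

t_(k+1)/t_k = (k + 2)/(2*(k + 3)).
Gosper form: A/B · C(k+1)/C(k) with A=k/2 + 1, B=k + 3, C=1.
Key eq: (k/2 + 1)·f(k+1) = (k + 2)·f(k) + (1).
d = -1 from the (1,1,0) case.
Negative degree bound (-1): no f exists, t_k not Gosper-summable.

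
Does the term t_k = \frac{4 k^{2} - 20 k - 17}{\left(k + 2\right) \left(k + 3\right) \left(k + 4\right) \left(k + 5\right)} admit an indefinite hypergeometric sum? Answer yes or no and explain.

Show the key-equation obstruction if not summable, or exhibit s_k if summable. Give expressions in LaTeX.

Ratio r(k) = (k + 2)*(20*k - 4*(k + 1)**2 + 37)/((k + 6)*(-4*k**2 + 20*k + 17)).
So A=k + 2 and B=k + 6, with C=k**2 - 5*k - 17/4.
f must satisfy (k + 2)·f(k+1) − (k + 5)·f(k) = k**2 - 5*k - 17/4.
deg f ≤ 3 (via 1,1,2).
Coefficient equations give f(k) = -k*(k**2 + 41*k + 26)/32.
Then R = B(k−1)f/C = -k*(k + 5)*(k**2 + 41*k + 26)/(8*(4*k**2 - 20*k - 17)), so s_k = R(k)·t_k = k*(-k**2 - 41*k - 26)/(8*(k + 2)*(k + 3)*(k + 4)).
Verify: (4*k**2 - 20*k - 17)/(k**4 + 14*k**3 + 71*k**2 + 154*k + 120) matches t_k.

Yes. s_k = \frac{k \left(- k^{2} - 41 k - 26\right)}{8 \left(k + 2\right) \left(k + 3\right) \left(k + 4\right)}.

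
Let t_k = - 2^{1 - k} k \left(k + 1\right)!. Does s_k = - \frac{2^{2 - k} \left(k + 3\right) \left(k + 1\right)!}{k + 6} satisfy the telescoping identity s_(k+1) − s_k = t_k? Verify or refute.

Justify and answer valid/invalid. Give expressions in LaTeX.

s_(k+1) = -2**(1 - k)*(k + 4)*factorial(k + 2)/(k + 7)
s_(k+1) − s_k = -2**(1 - k)*(k**3 + 10*k**2 + 24*k + 6)*factorial(k + 1)/((k + 6)*(k + 7))
(s_(k+1) − s_k) − t_k = 6*(k**2 + 6*k - 2)*factorial(k + 1)/(2**k*(k + 6)*(k + 7))

Invalid: residual \frac{6 \cdot 2^{- k} \left(k^{2} + 6 k - 2\right) \left(k + 1\right)!}{\left(k + 6\right) \left(k + 7\right)} ≠ 0.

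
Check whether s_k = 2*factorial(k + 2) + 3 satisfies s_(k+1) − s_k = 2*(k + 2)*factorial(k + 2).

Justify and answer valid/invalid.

valid (s_(k+1) − s_k reduces to t_k)

s_(k+1) = 2*factorial(k + 3) + 3
s_(k+1) − s_k = 2*(k + 2)*factorial(k + 2)
(s_(k+1) − s_k) − t_k = 0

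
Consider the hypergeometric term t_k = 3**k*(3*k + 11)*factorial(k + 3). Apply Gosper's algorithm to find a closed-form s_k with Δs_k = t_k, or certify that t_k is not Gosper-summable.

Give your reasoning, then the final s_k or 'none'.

s_k = 3**k*factorial(k + 3)

Compute t_(k+1)/t_k: get 3*(k + 4)*(3*k + 14)/(3*k + 11).
Factor: A=3*k + 12; B=1; C=k + 11/3.
Set up (3*k + 12)·f(k+1) − (1)·f(k) − (k + 11/3) = 0.
d = 0 from the (1,0,1) case.
Solve for f: f(k) = 1/3 (degree 0 ≤ 0).
Certificate R = B(k−1)f/C = 1/(3*k + 11) gives s_k = 3**k*factorial(k + 3).
Verify: 3**k*(3*k + 11)*factorial(k + 3) matches t_k.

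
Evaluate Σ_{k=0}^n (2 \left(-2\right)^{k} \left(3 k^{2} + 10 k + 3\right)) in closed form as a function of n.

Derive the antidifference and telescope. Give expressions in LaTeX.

Ratio r(k) = 2*(-3*k**2 - 16*k - 16)/(3*k**2 + 10*k + 3).
Gosper form: A/B · C(k+1)/C(k) with A=-2, B=1, C=k**2 + 10*k/3 + 1.
Set up (-2)·f(k+1) − (1)·f(k) − (k**2 + 10*k/3 + 1) = 0.
Degrees (0,0,2) ⇒ d ≤ 2.
Coefficient equations give f(k) = -(k**2 + 2*k - 1)/3.
So s_k = (B(k−1)f/C)·t_k = (-(k**2 + 2*k - 1)/((k + 3)*(3*k + 1)))·t_k = (-2)**(k + 1)*(k**2 + 2*k - 1).
Δs = 2*(-2)**k*(3*k**2 + 10*k + 3), as required.
Telescope: S(n) = s_(n+1) − s_(0) = (-2)**(n + 2)*(n**2 + 4*n + 2) − (2) = 4*(-2)**n*n**2 + 16*(-2)**n*n + 8*(-2)**n - 2.

S(n) = 4 \left(-2\right)^{n} n^{2} + 16 \left(-2\right)^{n} n + 8 \left(-2\right)^{n} - 2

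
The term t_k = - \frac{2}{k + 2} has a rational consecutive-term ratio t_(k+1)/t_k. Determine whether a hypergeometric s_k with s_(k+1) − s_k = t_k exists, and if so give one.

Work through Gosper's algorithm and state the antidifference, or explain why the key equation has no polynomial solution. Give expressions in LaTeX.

none (Gosper's algorithm certifies no s_k)

t_(k+1)/t_k = (k + 2)/(k + 3).
Gosper form: A/B · C(k+1)/C(k) with A=k + 2, B=k + 3, C=1.
Need (k + 2)·f(k+1) − (k + 2)·f(k) = 1.
d = 0 from the (1,1,0) case.
Generic f = c0 gives residual -1; -1 = 0 cannot hold, so t_k is not Gosper-summable.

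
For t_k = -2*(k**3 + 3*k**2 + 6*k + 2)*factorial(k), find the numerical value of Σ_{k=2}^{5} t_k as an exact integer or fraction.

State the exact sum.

Σ = -63328

Step 1: r(k) = (k**4 + 7*k**3 + 21*k**2 + 27*k + 12)/(k**3 + 3*k**2 + 6*k + 2).
So A=k + 1 and B=1, with C=k**3 + 3*k**2 + 6*k + 2.
Set up (k + 1)·f(k+1) − (1)·f(k) − (k**3 + 3*k**2 + 6*k + 2) = 0.
deg f ≤ 2 (via 1,0,3).
Coefficient equations give f(k) = k**2 + k + 2.
Certificate R = B(k−1)f/C = (k**2 + k + 2)/(k**3 + 3*k**2 + 6*k + 2) gives s_k = -2*(k**2 + k + 2)*factorial(k).
Δs = -2*(k**3 + 3*k**2 + 6*k + 2)*factorial(k), as required.
Sum = s_(6) − s_(2); s_(6) = -63360, s_(2) = -32 ⇒ -63328.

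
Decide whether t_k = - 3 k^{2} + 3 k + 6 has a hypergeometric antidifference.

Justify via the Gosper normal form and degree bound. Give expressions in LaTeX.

r(k) = (k**2 + k - 2)/(k**2 - k - 2) after simplifying.
Take A(k)=1, B(k)=1, C(k)=k**2 - k - 2.
Key eq: (1)·f(k+1) = (1)·f(k) + (k**2 - k - 2).
From deg A=0, deg B=0, deg C=2: d=3.
Coefficient equations give f(k) = k*(k - 4)*(k + 1)/3.
So s_k = (B(k−1)f/C)·t_k = (k*(k - 4)/(3*(k - 2)))·t_k = k*(-k**2 + 3*k + 4).
s_(k+1) − s_k = -3*k**2 + 3*k + 6 = t_k.

Yes. s_k = k \left(- k^{2} + 3 k + 4\right).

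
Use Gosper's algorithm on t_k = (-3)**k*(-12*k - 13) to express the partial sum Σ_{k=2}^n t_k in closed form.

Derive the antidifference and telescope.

S(n) = -12*(-3)**n + 3*(-3)**(n + 1)*n - 63

Compute t_(k+1)/t_k: get 3*(-12*k - 25)/(12*k + 13).
Normal form (A,B,C) = (-3, 1, k + 13/12).
f must satisfy (-3)·f(k+1) − (1)·f(k) = k + 13/12.
d = 1 from the (0,0,1) case.
Match coefficients ⇒ f(k) = -(3*k + 1)/12.
So s_k = (B(k−1)f/C)·t_k = (-(3*k + 1)/(12*k + 13))·t_k = (-3)**k*(3*k + 1).
Check: Δs_k = (-3)**k*(-12*k - 13). ✓
s_(n+1) = (-3)**(n + 1)*(3*n + 4) and s_(2) = 63, so S(n) = -12*(-3)**n + 3*(-3)**(n + 1)*n - 63.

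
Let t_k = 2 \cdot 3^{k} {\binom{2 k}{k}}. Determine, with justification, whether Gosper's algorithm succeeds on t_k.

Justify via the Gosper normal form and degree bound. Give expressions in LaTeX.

r(k) = 6*(2*k + 1)/(k + 1) after simplifying.
Factor: A=12*k + 6; B=k + 1; C=1.
f must satisfy (12*k + 6)·f(k+1) − (k)·f(k) = 1.
deg f ≤ -1 (via 1,1,0).
d = -1 < 0 ⇒ no nonzero polynomial f; not summable.

No — key equation has no polynomial f.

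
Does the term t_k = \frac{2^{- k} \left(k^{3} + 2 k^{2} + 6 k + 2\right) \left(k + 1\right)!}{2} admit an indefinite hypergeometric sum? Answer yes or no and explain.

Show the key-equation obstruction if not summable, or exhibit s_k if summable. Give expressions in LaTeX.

t_(k+1)/t_k = (k**4 + 7*k**3 + 23*k**2 + 37*k + 22)/(2*(k**3 + 2*k**2 + 6*k + 2)).
So A=k/2 + 1 and B=1, with C=k**3 + 2*k**2 + 6*k + 2.
Solve (k/2 + 1)·f(k+1) − (1)·f(k) = k**3 + 2*k**2 + 6*k + 2.
deg f ≤ 2 (via 1,0,3).
Solving with deg f ≤ 2: f(k) = 2*(k**2 + 1).
So s_k = (B(k−1)f/C)·t_k = (2*(k**2 + 1)/(k**3 + 2*k**2 + 6*k + 2))·t_k = (k**2 + 1)*factorial(k + 1)/2**k.
Δs = (k**3 + 2*k**2 + 6*k + 2)*factorial(k + 1)/(2*2**k), as required.

Yes. s_k = 2^{- k} \left(k^{2} + 1\right) \left(k + 1\right)!.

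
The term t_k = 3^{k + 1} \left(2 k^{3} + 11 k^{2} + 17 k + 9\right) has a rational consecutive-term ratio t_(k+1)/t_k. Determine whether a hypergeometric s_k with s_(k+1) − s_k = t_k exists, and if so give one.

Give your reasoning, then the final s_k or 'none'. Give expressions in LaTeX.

s_k = 3^{k + 1} k \left(k^{2} + k + 1\right)

r(k) = 3*(2*k**3 + 17*k**2 + 45*k + 39)/(2*k**3 + 11*k**2 + 17*k + 9) after simplifying.
Factor: A=3; B=1; C=k**3 + 11*k**2/2 + 17*k/2 + 9/2.
Solve (3)·f(k+1) − (1)·f(k) = k**3 + 11*k**2/2 + 17*k/2 + 9/2.
Bound: deg f ≤ 3.
Match coefficients ⇒ f(k) = k*(k**2 + k + 1)/2.
R(k) = B(k−1)·f(k)/C(k) = k*(k**2 + k + 1)/(2*k**3 + 11*k**2 + 17*k + 9); s_k = R·t_k = 3**(k + 1)*k*(k**2 + k + 1).
Check: Δs_k = 3**(k + 1)*(2*k**3 + 11*k**2 + 17*k + 9). ✓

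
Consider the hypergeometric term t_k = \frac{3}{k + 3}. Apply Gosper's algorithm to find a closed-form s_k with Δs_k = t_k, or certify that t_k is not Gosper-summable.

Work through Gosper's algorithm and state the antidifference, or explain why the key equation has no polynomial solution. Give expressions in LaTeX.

The ratio is (k + 3)/(k + 4).
Normal form (A,B,C) = (k + 3, k + 4, 1).
f must satisfy (k + 3)·f(k+1) − (k + 3)·f(k) = 1.
Bound: deg f ≤ 0.
Generic f = c0 gives residual -1; -1 = 0 cannot hold, so t_k is not Gosper-summable.

none — t_k is not Gosper-summable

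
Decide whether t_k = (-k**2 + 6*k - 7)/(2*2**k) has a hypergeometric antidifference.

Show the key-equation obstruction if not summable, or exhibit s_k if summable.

Compute t_(k+1)/t_k: get (k**2 - 4*k + 2)/(2*(k**2 - 6*k + 7)).
Factor: A=1/2; B=1; C=k**2 - 6*k + 7.
f must satisfy (1/2)·f(k+1) − (1)·f(k) = k**2 - 6*k + 7.
Bound: deg f ≤ 2.
A polynomial solution: f(k) = -2*(k - 2)**2.
Certificate R = B(k−1)f/C = -2*(k - 2)**2/(k**2 - 6*k + 7) gives s_k = (k**2 - 4*k + 4)/2**k.
Verify: (-k**2 + 6*k - 7)/(2*2**k) matches t_k.

Yes. s_k = (k**2 - 4*k + 4)/2**k.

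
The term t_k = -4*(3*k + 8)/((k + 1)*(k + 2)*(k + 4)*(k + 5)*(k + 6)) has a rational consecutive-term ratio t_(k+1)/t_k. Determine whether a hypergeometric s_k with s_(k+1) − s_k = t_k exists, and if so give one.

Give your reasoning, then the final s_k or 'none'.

s_k = k*(-k**2 - 10*k - 29)/(5*(k**3 + 10*k**2 + 29*k + 20))

Ratio r(k) = (k + 1)*(k + 4)*(3*k + 11)/((k + 3)*(k + 7)*(3*k + 8)).
Gosper form: A/B · C(k+1)/C(k) with A=k + 1, B=k + 7, C=k**2 + 17*k/3 + 8.
Key eq: (k + 1)·f(k+1) = (k + 6)·f(k) + (k**2 + 17*k/3 + 8).
deg f ≤ 5 (via 1,1,2).
Solving with deg f ≤ 5: f(k) = k*(k + 2)*(k + 3)*(k**2 + 10*k + 29)/60.
Certificate R = B(k−1)f/C = k*(k + 2)*(k + 6)*(k**2 + 10*k + 29)/(20*(3*k + 8)) gives s_k = k*(-k**2 - 10*k - 29)/(5*(k**3 + 10*k**2 + 29*k + 20)).
Verify: 4*(-3*k - 8)/(k**5 + 18*k**4 + 121*k**3 + 372*k**2 + 508*k + 240) matches t_k.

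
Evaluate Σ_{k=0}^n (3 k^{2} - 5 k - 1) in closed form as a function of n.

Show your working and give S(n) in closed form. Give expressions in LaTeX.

t_(k+1)/t_k = (3*k**2 + k - 3)/(3*k**2 - 5*k - 1).
A = 1, B = 1, C = k**2 - 5*k/3 - 1/3.
Set up (1)·f(k+1) − (1)·f(k) − (k**2 - 5*k/3 - 1/3) = 0.
d = 3 from the (0,0,2) case.
Solve for f: f(k) = k*(k**2 - 4*k + 2)/3 (degree 3 ≤ 3).
Then R = B(k−1)f/C = k*(k**2 - 4*k + 2)/(3*k**2 - 5*k - 1), so s_k = R(k)·t_k = k*(k**2 - 4*k + 2).
Check: Δs_k = 3*k**2 - 5*k - 1. ✓
Telescope: S(n) = s_(n+1) − s_(0) = n**3 - n**2 - 3*n - 1 − (0) = n**3 - n**2 - 3*n - 1.

S(n) = n^{3} - n^{2} - 3 n - 1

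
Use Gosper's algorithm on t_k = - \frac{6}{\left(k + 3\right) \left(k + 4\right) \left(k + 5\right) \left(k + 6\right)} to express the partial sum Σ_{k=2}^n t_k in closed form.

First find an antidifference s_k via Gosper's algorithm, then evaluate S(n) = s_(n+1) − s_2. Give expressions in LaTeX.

Step 1: r(k) = (k + 3)/(k + 7).
So A=k + 3 and B=k + 7, with C=1.
f must satisfy (k + 3)·f(k+1) − (k + 6)·f(k) = 1.
Degrees (1,1,0) ⇒ d ≤ 3.
Match coefficients ⇒ f(k) = k*(k**2 + 12*k + 47)/180.
Certificate R = B(k−1)f/C = k*(k + 6)*(k**2 + 12*k + 47)/180 gives s_k = k*(-k**2 - 12*k - 47)/(30*(k + 3)*(k + 4)*(k + 5)).
Check: Δs_k = -6/(k**4 + 18*k**3 + 119*k**2 + 342*k + 360). ✓
Σ_(k=2)^n t_k = s_(n+1) − s_(2) = ((-n**3 - 15*n**2 - 74*n - 60)/(30*(n**3 + 15*n**2 + 74*n + 120))) − (-1/42), i.e. (-n**3 - 15*n**2 - 74*n + 90)/(105*(n**3 + 15*n**2 + 74*n + 120)).

S(n) = \frac{- n^{3} - 15 n^{2} - 74 n + 90}{105 \left(n^{3} + 15 n^{2} + 74 n + 120\right)}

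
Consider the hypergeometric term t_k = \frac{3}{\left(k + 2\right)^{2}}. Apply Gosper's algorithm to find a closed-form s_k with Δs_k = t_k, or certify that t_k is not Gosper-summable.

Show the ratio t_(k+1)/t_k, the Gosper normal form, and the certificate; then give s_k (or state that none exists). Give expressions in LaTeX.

none (Gosper's algorithm certifies no s_k)

The ratio is (k + 2)**2/(k + 3)**2.
So A=k**2 + 4*k + 4 and B=k**2 + 6*k + 9, with C=1.
Key eq: (k**2 + 4*k + 4)·f(k+1) = (k**2 + 4*k + 4)·f(k) + (1).
deg f ≤ 0 (via 2,2,0).
Write f(k) = c0. Then LHS − RHS = -1, requiring -1 = 0: contradictory. No certificate.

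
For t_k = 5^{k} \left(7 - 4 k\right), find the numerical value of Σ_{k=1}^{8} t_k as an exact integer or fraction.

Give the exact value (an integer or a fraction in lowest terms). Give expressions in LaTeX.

Σ = -11718760

Compute t_(k+1)/t_k: get 5*(4*k - 3)/(4*k - 7).
So A=5 and B=1, with C=k - 7/4.
Need (5)·f(k+1) − (1)·f(k) = k - 7/4.
From deg A=0, deg B=0, deg C=1: d=1.
Solve for f: f(k) = (k - 3)/4 (degree 1 ≤ 1).
R(k) = B(k−1)·f(k)/C(k) = (k - 3)/(4*k - 7); s_k = R·t_k = 5**k*(3 - k).
s_(k+1) − s_k = 5**k*(7 - 4*k) = t_k.
Sum = s_(9) − s_(1); s_(9) = -11718750, s_(1) = 10 ⇒ -11718760.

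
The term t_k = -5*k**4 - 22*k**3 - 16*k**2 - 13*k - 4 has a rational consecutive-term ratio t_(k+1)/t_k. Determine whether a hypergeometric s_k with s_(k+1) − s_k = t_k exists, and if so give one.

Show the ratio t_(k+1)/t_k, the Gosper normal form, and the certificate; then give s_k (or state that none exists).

Ratio r(k) = (5*k**4 + 42*k**3 + 112*k**2 + 131*k + 60)/(5*k**4 + 22*k**3 + 16*k**2 + 13*k + 4).
Gosper form: A/B · C(k+1)/C(k) with A=1, B=1, C=k**4 + 22*k**3/5 + 16*k**2/5 + 13*k/5 + 4/5.
Set up (1)·f(k+1) − (1)·f(k) − (k**4 + 22*k**3/5 + 16*k**2/5 + 13*k/5 + 4/5) = 0.
deg f ≤ 5 (via 0,0,4).
A polynomial solution: f(k) = k**2*(k**3 + 3*k**2 - 4*k + 4)/5.
Certificate R = B(k−1)f/C = k**2*(k**3 + 3*k**2 - 4*k + 4)/(5*k**4 + 22*k**3 + 16*k**2 + 13*k + 4) gives s_k = k**2*(-k**3 - 3*k**2 + 4*k - 4).
Verify: -5*k**4 - 22*k**3 - 16*k**2 - 13*k - 4 matches t_k.

s_k = k**2*(-k**3 - 3*k**2 + 4*k - 4)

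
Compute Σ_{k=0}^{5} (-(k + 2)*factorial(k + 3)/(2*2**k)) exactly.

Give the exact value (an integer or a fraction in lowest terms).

Step 1: r(k) = (k + 3)*(k + 4)/(2*(k + 2)).
Factor: A=k/2 + 2; B=1; C=k + 2.
Key eq: (k/2 + 2)·f(k+1) = (1)·f(k) + (k + 2).
Degrees (1,0,1) ⇒ d ≤ 0.
Solving with deg f ≤ 0: f(k) = 2.
R(k) = B(k−1)·f(k)/C(k) = 2/(k + 2); s_k = R·t_k = -factorial(k + 3)/2**k.
Δs = -(k + 2)*factorial(k + 3)/(2*2**k), as required.
Telescoping: Σ = s_(6) − s_(0) = -5670 − (-6) = -5664.

Σ = -5664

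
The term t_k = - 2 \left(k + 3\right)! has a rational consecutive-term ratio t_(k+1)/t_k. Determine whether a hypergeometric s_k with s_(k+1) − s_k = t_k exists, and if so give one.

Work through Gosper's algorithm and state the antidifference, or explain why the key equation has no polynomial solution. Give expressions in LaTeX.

none — t_k is not Gosper-summable

t_(k+1)/t_k = k + 4.
Gosper form: A/B · C(k+1)/C(k) with A=k + 4, B=1, C=1.
Set up (k + 4)·f(k+1) − (1)·f(k) − (1) = 0.
From deg A=1, deg B=0, deg C=0: d=-1.
deg f ≤ -1 is impossible — no certificate.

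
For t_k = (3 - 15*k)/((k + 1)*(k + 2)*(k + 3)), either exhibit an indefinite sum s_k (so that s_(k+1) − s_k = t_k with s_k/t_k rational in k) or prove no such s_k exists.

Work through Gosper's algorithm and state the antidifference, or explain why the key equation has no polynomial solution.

s_k = -3*k*(k - 2)/((k + 1)*(k + 2))

The ratio is (k + 1)*(5*k + 4)/((k + 4)*(5*k - 1)).
So A=k + 1 and B=k + 4, with C=k - 1/5.
f must satisfy (k + 1)·f(k+1) − (k + 3)·f(k) = k - 1/5.
Bound: deg f ≤ 2.
Coefficient equations give f(k) = k*(k - 2)/5.
Certificate R = B(k−1)f/C = k*(k - 2)*(k + 3)/(5*k - 1) gives s_k = -3*k*(k - 2)/((k + 1)*(k + 2)).
Check: Δs_k = 3*(1 - 5*k)/(k**3 + 6*k**2 + 11*k + 6). ✓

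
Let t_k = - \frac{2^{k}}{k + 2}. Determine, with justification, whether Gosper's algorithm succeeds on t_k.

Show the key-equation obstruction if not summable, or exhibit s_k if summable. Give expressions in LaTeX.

t_(k+1)/t_k = 2*(k + 2)/(k + 3).
Factor: A=2*k + 4; B=k + 3; C=1.
Need (2*k + 4)·f(k+1) − (k + 2)·f(k) = 1.
Degrees (1,1,0) ⇒ d ≤ -1.
d = -1 < 0 ⇒ no nonzero polynomial f; not summable.

No. Not Gosper-summable.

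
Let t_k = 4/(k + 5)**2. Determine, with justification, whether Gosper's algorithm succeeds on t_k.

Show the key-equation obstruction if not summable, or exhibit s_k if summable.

No — the linear system for f has no solution.

The ratio is (k + 5)**2/(k + 6)**2.
A = k**2 + 10*k + 25, B = k**2 + 12*k + 36, C = 1.
Set up (k**2 + 10*k + 25)·f(k+1) − (k**2 + 10*k + 25)·f(k) − (1) = 0.
deg f ≤ 0 (via 2,2,0).
Write f(k) = c0. Then LHS − RHS = -1, requiring -1 = 0: contradictory. No certificate.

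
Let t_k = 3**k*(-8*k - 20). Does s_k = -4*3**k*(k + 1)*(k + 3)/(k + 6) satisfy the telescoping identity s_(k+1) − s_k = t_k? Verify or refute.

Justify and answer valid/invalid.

s_(k+1) = -12*3**k*(k + 2)*(k + 4)/(k + 7)
s_(k+1) − s_k = 3**k*(-8*k**3 - 100*k**2 - 404*k - 492)/(k**2 + 13*k + 42)
(s_(k+1) − s_k) − t_k = 3**(k + 1)*(8*k**2 + 64*k + 116)/(k**2 + 13*k + 42)

Invalid: residual 3**(k + 1)*(8*k**2 + 64*k + 116)/(k**2 + 13*k + 42) ≠ 0.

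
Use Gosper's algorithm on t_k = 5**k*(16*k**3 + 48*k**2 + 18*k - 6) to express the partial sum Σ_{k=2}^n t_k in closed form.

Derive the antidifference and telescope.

Ratio r(k) = 5*(8*k**3 + 48*k**2 + 81*k + 38)/(8*k**3 + 24*k**2 + 9*k - 3).
Take A(k)=5, B(k)=1, C(k)=k**3 + 3*k**2 + 9*k/8 - 3/8.
Key eq: (5)·f(k+1) = (1)·f(k) + (k**3 + 3*k**2 + 9*k/8 - 3/8).
Degrees (0,0,3) ⇒ d ≤ 3.
Solve for f: f(k) = (4*k**3 - 3*k**2 - 3*k + 1)/16 (degree 3 ≤ 3).
Get s_k = R·t_k = 5**k*(4*k**3 - 3*k**2 - 3*k + 1) with R(k) = B(k−1)f(k)/C(k) = (4*k**3 - 3*k**2 - 3*k + 1)/(2*(8*k**3 + 24*k**2 + 9*k - 3)).
Check: Δs_k = 5**k*(16*k**3 + 48*k**2 + 18*k - 6). ✓
Σ_(k=2)^n t_k = s_(n+1) − s_(2) = (5**(n + 1)*(4*n**3 + 9*n**2 + 3*n - 1)) − (375), i.e. 20*5**n*n**3 + 45*5**n*n**2 + 15*5**n*n - 5*5**n - 375.

S(n) = 20*5**n*n**3 + 45*5**n*n**2 + 15*5**n*n - 5*5**n - 375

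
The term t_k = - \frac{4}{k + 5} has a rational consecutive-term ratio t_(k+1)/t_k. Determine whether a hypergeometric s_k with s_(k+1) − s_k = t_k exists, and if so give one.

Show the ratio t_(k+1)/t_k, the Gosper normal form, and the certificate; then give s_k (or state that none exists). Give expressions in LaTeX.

not Gosper-summable; s_k does not exist

Ratio r(k) = (k + 5)/(k + 6).
Normal form (A,B,C) = (k + 5, k + 6, 1).
Set up (k + 5)·f(k+1) − (k + 5)·f(k) − (1) = 0.
d = 0 from the (1,1,0) case.
Generic f = c0 gives residual -1; -1 = 0 cannot hold, so t_k is not Gosper-summable.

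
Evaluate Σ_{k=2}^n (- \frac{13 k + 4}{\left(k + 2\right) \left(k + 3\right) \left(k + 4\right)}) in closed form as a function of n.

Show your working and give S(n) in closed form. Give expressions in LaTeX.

Step 1: r(k) = (k + 2)*(13*k + 17)/((k + 5)*(13*k + 4)).
So A=k + 2 and B=k + 5, with C=k + 4/13.
Key eq: (k + 2)·f(k+1) = (k + 4)·f(k) + (k + 4/13).
Degrees (1,1,1) ⇒ d ≤ 2.
Match coefficients ⇒ f(k) = k*(5*k - 1)/26.
So s_k = (B(k−1)f/C)·t_k = (k*(k + 4)*(5*k - 1)/(2*(13*k + 4)))·t_k = k*(1 - 5*k)/(2*(k + 2)*(k + 3)).
Check: Δs_k = (-13*k - 4)/(k**3 + 9*k**2 + 26*k + 24). ✓
Evaluate: s_(n+1) = (-5*n**2 - 9*n - 4)/(2*(n**2 + 7*n + 12)); subtract s_(2) = -9/20 ⇒ S(n) = (-41*n**2 - 27*n + 68)/(20*(n**2 + 7*n + 12)).

S(n) = \frac{- 41 n^{2} - 27 n + 68}{20 \left(n^{2} + 7 n + 12\right)}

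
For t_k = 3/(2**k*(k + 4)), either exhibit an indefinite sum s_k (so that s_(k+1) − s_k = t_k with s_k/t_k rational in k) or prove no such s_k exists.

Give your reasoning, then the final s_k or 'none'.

no hypergeometric antidifference exists

The ratio is (k + 4)/(2*(k + 5)).
So A=k/2 + 2 and B=k + 5, with C=1.
Need (k/2 + 2)·f(k+1) − (k + 4)·f(k) = 1.
d = -1 from the (1,1,0) case.
deg f ≤ -1 is impossible — no certificate.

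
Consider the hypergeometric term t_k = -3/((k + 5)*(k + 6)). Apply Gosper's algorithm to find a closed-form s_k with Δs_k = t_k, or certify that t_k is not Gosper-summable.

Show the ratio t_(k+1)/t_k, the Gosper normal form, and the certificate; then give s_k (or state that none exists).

Ratio r(k) = (k + 5)/(k + 7).
Normal form (A,B,C) = (k + 5, k + 7, 1).
Need (k + 5)·f(k+1) − (k + 6)·f(k) = 1.
Bound: deg f ≤ 1.
Match coefficients ⇒ f(k) = k/5.
Then R = B(k−1)f/C = k*(k + 6)/5, so s_k = R(k)·t_k = -3*k/(5*k + 25).
Check: Δs_k = -3/(k**2 + 11*k + 30). ✓

s_k = -3*k/(5*k + 25)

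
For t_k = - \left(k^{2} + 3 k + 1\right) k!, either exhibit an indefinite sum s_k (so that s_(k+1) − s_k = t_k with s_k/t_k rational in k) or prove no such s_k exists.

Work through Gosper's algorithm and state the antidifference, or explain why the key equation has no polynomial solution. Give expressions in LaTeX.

The ratio is (k + 1)*(3*k + (k + 1)**2 + 4)/(k**2 + 3*k + 1).
Factor: A=k + 1; B=1; C=k**2 + 3*k + 1.
Solve (k + 1)·f(k+1) − (1)·f(k) = k**2 + 3*k + 1.
Bound: deg f ≤ 1.
A polynomial solution: f(k) = k + 2.
R(k) = B(k−1)·f(k)/C(k) = (k + 2)/(k**2 + 3*k + 1); s_k = R·t_k = -(k + 2)*factorial(k).
s_(k+1) − s_k = -(k**2 + 3*k + 1)*factorial(k) = t_k.

s_k = - \left(k + 2\right) k!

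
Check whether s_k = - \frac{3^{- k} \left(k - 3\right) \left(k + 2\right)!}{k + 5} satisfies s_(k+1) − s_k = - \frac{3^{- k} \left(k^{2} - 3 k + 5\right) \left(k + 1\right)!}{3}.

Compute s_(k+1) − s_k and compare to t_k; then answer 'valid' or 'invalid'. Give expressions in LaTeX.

Invalid: residual \frac{3^{- k} \left(k^{3} + 2 k^{2} - 13 k + 34\right) \left(k + 1\right)!}{\left(k + 5\right) \left(k + 6\right)} ≠ 0.

s_(k+1) = -(k - 2)*factorial(k + 3)/(3*3**k*(k + 6))
s_(k+1) − s_k = -(k**3 + 3*k**2 - 10*k + 24)*factorial(k + 2)/(3*3**k*(k + 5)*(k + 6))
(s_(k+1) − s_k) − t_k = (k**3 + 2*k**2 - 13*k + 34)*factorial(k + 1)/(3**k*(k + 5)*(k + 6))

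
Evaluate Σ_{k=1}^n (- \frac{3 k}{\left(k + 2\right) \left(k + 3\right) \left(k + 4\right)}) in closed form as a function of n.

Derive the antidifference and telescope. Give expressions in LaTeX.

S(n) = \frac{n \left(- n - 1\right)}{2 \left(n^{2} + 7 n + 12\right)}

The ratio is (k + 1)*(k + 2)/(k*(k + 5)).
Gosper form: A/B · C(k+1)/C(k) with A=k + 2, B=k + 5, C=k.
Solve (k + 2)·f(k+1) − (k + 4)·f(k) = k.
Degrees (1,1,1) ⇒ d ≤ 2.
Solve for f: f(k) = k*(k - 1)/6 (degree 2 ≤ 2).
R(k) = B(k−1)·f(k)/C(k) = (k - 1)*(k + 4)/6; s_k = R·t_k = k*(1 - k)/(2*(k + 2)*(k + 3)).
Verify: -3*k/(k**3 + 9*k**2 + 26*k + 24) matches t_k.
s_(n+1) = n*(-n - 1)/(2*(n**2 + 7*n + 12)) and s_(1) = 0, so S(n) = n*(-n - 1)/(2*(n**2 + 7*n + 12)).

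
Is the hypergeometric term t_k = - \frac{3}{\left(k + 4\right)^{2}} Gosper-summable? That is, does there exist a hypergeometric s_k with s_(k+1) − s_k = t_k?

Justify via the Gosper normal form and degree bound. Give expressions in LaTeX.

The ratio is (k + 4)**2/(k + 5)**2.
Factor: A=k**2 + 8*k + 16; B=k**2 + 10*k + 25; C=1.
Set up (k**2 + 8*k + 16)·f(k+1) − (k**2 + 8*k + 16)·f(k) − (1) = 0.
Bound: deg f ≤ 0.
Put f(k) = c0: A·f(k+1) − B(k−1)·f(k) − C = -1; need -1 = 0 — inconsistent ⇒ no f, not summable.

No — the linear system for f has no solution.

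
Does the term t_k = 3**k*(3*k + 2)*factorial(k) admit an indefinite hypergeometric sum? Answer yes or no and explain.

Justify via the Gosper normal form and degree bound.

Yes. s_k = 3**k*factorial(k).

r(k) = 3*(k + 1)*(3*k + 5)/(3*k + 2) after simplifying.
Normal form (A,B,C) = (3*k + 3, 1, k + 2/3).
Set up (3*k + 3)·f(k+1) − (1)·f(k) − (k + 2/3) = 0.
Bound: deg f ≤ 0.
A polynomial solution: f(k) = 1/3.
Get s_k = R·t_k = 3**k*factorial(k) with R(k) = B(k−1)f(k)/C(k) = 1/(3*k + 2).
s_(k+1) − s_k = 3**k*(3*k + 2)*factorial(k) = t_k.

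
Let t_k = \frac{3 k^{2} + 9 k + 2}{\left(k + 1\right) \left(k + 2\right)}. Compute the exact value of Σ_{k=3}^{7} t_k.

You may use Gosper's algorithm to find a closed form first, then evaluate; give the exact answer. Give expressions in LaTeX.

Step 1: r(k) = (k + 1)*(9*k + 3*(k + 1)**2 + 11)/((k + 3)*(3*k**2 + 9*k + 2)).
Gosper form: A/B · C(k+1)/C(k) with A=k + 1, B=k + 3, C=k**2 + 3*k + 2/3.
Set up (k + 1)·f(k+1) − (k + 2)·f(k) − (k**2 + 3*k + 2/3) = 0.
Degrees (1,1,2) ⇒ d ≤ 2.
Match coefficients ⇒ f(k) = k*(3*k - 1)/3.
Certificate R = B(k−1)f/C = k*(k + 2)*(3*k - 1)/(3*k**2 + 9*k + 2) gives s_k = k*(3*k - 1)/(k + 1).
Δs = (3*k**2 + 9*k + 2)/(k**2 + 3*k + 2), as required.
Evaluate s at k=8 and k=3: 184/9 and 6; difference 130/9.

Σ = 130/9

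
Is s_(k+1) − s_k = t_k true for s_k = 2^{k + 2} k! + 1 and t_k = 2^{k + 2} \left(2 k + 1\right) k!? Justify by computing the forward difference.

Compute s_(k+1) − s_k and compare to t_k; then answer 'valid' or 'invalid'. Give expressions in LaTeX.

Valid — Δs_k = t_k.

s_(k+1) = 2**(k + 3)*factorial(k + 1) + 1
s_(k+1) − s_k = 2**(k + 2)*(2*k + 1)*factorial(k)
(s_(k+1) − s_k) − t_k = 0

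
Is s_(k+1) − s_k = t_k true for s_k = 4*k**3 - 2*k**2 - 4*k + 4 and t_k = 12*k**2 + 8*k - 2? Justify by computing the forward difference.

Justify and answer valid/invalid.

Valid — Δs_k = t_k.

s_(k+1) = 4*k**3 + 10*k**2 + 4*k + 2
s_(k+1) − s_k = 12*k**2 + 8*k - 2
(s_(k+1) − s_k) − t_k = 0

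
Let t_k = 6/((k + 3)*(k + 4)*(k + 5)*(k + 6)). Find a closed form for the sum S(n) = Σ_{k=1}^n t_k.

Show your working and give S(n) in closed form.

t_(k+1)/t_k = (k + 3)/(k + 7).
Take A(k)=k + 3, B(k)=k + 7, C(k)=1.
Set up (k + 3)·f(k+1) − (k + 6)·f(k) − (1) = 0.
Degrees (1,1,0) ⇒ d ≤ 3.
Solving with deg f ≤ 3: f(k) = k*(k**2 + 12*k + 47)/180.
So s_k = (B(k−1)f/C)·t_k = (k*(k + 6)*(k**2 + 12*k + 47)/180)·t_k = k*(k**2 + 12*k + 47)/(30*(k + 3)*(k + 4)*(k + 5)).
Verify: 6/(k**4 + 18*k**3 + 119*k**2 + 342*k + 360) matches t_k.
s_(n+1) = (n**3 + 15*n**2 + 74*n + 60)/(30*(n**3 + 15*n**2 + 74*n + 120)) and s_(1) = 1/60, so S(n) = n*(n**2 + 15*n + 74)/(60*(n**3 + 15*n**2 + 74*n + 120)).

S(n) = n*(n**2 + 15*n + 74)/(60*(n**3 + 15*n**2 + 74*n + 120))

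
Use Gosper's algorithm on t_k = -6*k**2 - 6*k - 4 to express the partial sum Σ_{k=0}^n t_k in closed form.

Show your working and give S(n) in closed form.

S(n) = -2*n**3 - 6*n**2 - 8*n - 4

Step 1: r(k) = (3*k**2 + 9*k + 8)/(3*k**2 + 3*k + 2).
A = 1, B = 1, C = k**2 + k + 2/3.
Solve (1)·f(k+1) − (1)·f(k) = k**2 + k + 2/3.
Bound: deg f ≤ 3.
Coefficient equations give f(k) = k*(k**2 + 1)/3.
R(k) = B(k−1)·f(k)/C(k) = k*(k**2 + 1)/(3*k**2 + 3*k + 2); s_k = R·t_k = 2*k*(-k**2 - 1).
Verify: -6*k**2 - 6*k - 4 matches t_k.
Σ_(k=0)^n t_k = s_(n+1) − s_(0) = (-2*n**3 - 6*n**2 - 8*n - 4) − (0), i.e. -2*n**3 - 6*n**2 - 8*n - 4.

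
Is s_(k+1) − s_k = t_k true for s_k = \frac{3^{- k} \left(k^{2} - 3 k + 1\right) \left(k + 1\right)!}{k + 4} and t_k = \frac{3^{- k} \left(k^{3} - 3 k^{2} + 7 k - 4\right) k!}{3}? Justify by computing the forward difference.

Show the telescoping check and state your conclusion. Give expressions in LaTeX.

s_(k+1) = (k**2 - k - 1)*factorial(k + 2)/(3*3**k*(k + 5))
s_(k+1) − s_k = (k**4 + 2*k**3 - 5*k**2 + 28*k - 23)*factorial(k + 1)/(3*3**k*(k + 4)*(k + 5))
(s_(k+1) − s_k) − t_k = -(k**4 + k**3 - 8*k**2 + 33*k - 19)*factorial(k)/(3**k*(k + 4)*(k + 5))

Invalid: residual - \frac{3^{- k} \left(k^{4} + k^{3} - 8 k^{2} + 33 k - 19\right) k!}{\left(k + 4\right) \left(k + 5\right)} ≠ 0.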